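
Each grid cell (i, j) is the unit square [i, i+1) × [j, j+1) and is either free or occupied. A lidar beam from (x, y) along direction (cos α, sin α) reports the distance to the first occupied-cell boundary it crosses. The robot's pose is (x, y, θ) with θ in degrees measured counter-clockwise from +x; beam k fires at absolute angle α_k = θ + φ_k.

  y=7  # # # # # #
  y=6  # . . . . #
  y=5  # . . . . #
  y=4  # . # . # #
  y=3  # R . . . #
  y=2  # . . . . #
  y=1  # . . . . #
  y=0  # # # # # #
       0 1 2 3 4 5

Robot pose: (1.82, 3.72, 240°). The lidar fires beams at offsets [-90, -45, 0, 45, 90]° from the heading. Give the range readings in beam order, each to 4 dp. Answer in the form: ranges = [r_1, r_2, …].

beam 1: φ=-90°, α=150°
  cosα=-0.8660 sinα=0.5000 | (1,3) | tMaxX 0.9469 tMaxY 0.5600 | tΔX 1.1547 tΔY 2.0000
    t=0.5600 [y] (1,4)
    t=0.9469 [x] (0,4) — stop
  → r_1 = 0.9469
beam 2: φ=-45°, α=195°
  cosα=-0.9659 sinα=-0.2588 | (1,3) | tMaxX 0.8489 tMaxY 2.7819 | tΔX 1.0353 tΔY 3.8637
    t=0.8489 [x] (0,3) — stop
  → r_2 = 0.8489
beam 3: φ=0°, α=240°
  cosα=-0.5000 sinα=-0.8660 | (1,3) | tMaxX 1.6400 tMaxY 0.8314 | tΔX 2.0000 tΔY 1.1547
    t=0.8314 [y] (1,2)
    t=1.6400 [x] (0,2) — stop
  → r_3 = 1.6400
beam 4: φ=45°, α=285°
  cosα=0.2588 sinα=-0.9659 | (1,3) | tMaxX 0.6955 tMaxY 0.7454 | tΔX 3.8637 tΔY 1.0353
    t=0.6955 [x] (2,3)
    t=0.7454 [y] (2,2)
    t=1.7807 [y] (2,1)
    t=2.8160 [y] (2,0) — stop
  → r_4 = 2.8160
beam 5: φ=90°, α=330°
  cosα=0.8660 sinα=-0.5000 | (1,3) | tMaxX 0.2078 tMaxY 1.4400 | tΔX 1.1547 tΔY 2.0000
    t=0.2078 [x] (2,3)
    t=1.3625 [x] (3,3)
    t=1.4400 [y] (3,2)
    t=2.5172 [x] (4,2)
    t=3.4400 [y] (4,1)
    t=3.6719 [x] (5,1) — stop
  → r_5 = 3.6719

ranges = [0.9469, 0.8489, 1.6400, 2.8160, 3.6719]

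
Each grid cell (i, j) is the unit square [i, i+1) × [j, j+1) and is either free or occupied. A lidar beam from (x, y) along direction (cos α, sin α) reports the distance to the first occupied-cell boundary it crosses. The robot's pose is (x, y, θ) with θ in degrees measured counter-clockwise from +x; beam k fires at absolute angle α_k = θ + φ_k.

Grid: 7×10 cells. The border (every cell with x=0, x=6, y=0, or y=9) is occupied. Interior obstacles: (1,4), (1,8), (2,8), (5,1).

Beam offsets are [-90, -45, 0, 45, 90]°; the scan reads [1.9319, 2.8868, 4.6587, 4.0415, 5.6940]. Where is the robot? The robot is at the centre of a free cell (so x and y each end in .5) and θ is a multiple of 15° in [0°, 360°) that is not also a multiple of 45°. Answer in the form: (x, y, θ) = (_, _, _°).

(x, y, θ) = (5.5, 6.5, 165°)

The pose lattice has 36·16 = 576 candidates. Test each by forward raycasting.
  (3.5, 1.5, 150°): beam 1 = 5.0000 ≠ 1.9319 ✗
  (4.5, 4.5, 195°): beam 1 = 4.6587 ≠ 1.9319 ✗
  (1.5, 2.5, 120°): beam 1 = 5.1962 ≠ 1.9319 ✗
  (2.5, 3.5, 30°): beam 1 = 2.8868 ≠ 1.9319 ✗
  …
  (5.5, 6.5, 165°): r_1=1.9319, r_2=2.8868, r_3=4.6587, r_4=4.0415, r_5=5.6940 — all match ✓
Unique over the lattice → pose = (5.5, 6.5, 165°).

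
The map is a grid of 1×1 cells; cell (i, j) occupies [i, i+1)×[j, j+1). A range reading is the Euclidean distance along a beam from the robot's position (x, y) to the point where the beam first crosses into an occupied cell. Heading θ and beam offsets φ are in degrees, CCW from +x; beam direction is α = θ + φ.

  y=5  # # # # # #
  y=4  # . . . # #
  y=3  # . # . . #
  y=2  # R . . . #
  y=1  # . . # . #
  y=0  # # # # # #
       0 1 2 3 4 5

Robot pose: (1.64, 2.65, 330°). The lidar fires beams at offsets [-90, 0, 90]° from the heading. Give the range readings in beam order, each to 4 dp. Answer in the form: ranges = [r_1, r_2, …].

beam 1: φ=-90°, α=240°
  d=(-0.5000,-0.8660)  start (1,2)  tX=1.2800 tY=0.7506  stride 1/|dx|=2.0000 1/|dy|=1.1547
    cross y-line → (1,1), t=0.7506
    cross x-line → (0,1), t=1.2800 (wall)
  → r_1 = 1.2800
beam 2: φ=0°, α=330°
  d=(0.8660,-0.5000)  start (1,2)  tX=0.4157 tY=1.3000  stride 1/|dx|=1.1547 1/|dy|=2.0000
    cross x-line → (2,2), t=0.4157
    cross y-line → (2,1), t=1.3000
    cross x-line → (3,1), t=1.5704 (wall)
  → r_2 = 1.5704
beam 3: φ=90°, α=60°
  d=(0.5000,0.8660)  start (1,2)  tX=0.7200 tY=0.4041  stride 1/|dx|=2.0000 1/|dy|=1.1547
    cross y-line → (1,3), t=0.4041
    cross x-line → (2,3), t=0.7200 (wall)
  → r_3 = 0.7200

ranges = [1.2800, 1.5704, 0.7200]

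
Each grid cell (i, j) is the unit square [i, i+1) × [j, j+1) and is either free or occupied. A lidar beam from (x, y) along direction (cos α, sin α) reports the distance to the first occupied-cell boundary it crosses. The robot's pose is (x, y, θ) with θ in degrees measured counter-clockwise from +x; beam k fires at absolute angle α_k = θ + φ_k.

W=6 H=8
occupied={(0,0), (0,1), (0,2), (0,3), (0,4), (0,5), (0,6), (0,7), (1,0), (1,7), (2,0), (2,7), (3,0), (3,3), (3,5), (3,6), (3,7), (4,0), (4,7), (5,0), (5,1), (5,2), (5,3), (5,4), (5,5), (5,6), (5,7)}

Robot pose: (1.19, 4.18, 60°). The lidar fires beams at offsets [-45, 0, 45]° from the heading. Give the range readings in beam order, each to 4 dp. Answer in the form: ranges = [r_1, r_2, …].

ranges = [3.9444, 3.2563, 0.7341]

beam 1: φ=-45°, α=15°
  direction (0.9659, 0.2588); cell (1,4); t to first gridline: x 0.8386, y 3.1682 (then +1.0353 / +3.8637)
    (2,4) via x @ 0.8386
    (3,4) via x @ 1.8738
    (4,4) via x @ 2.9091
    (4,5) via y @ 3.1682
    (5,5) via x @ 3.9444  # hit
  → r_1 = 3.9444
beam 2: φ=0°, α=60°
  direction (0.5000, 0.8660); cell (1,4); t to first gridline: x 1.6200, y 0.9469 (then +2.0000 / +1.1547)
    (1,5) via y @ 0.9469
    (2,5) via x @ 1.6200
    (2,6) via y @ 2.1016
    (2,7) via y @ 3.2563  # hit
  → r_2 = 3.2563
beam 3: φ=45°, α=105°
  direction (-0.2588, 0.9659); cell (1,4); t to first gridline: x 0.7341, y 0.8489 (then +3.8637 / +1.0353)
    (0,4) via x @ 0.7341  # hit
  → r_3 = 0.7341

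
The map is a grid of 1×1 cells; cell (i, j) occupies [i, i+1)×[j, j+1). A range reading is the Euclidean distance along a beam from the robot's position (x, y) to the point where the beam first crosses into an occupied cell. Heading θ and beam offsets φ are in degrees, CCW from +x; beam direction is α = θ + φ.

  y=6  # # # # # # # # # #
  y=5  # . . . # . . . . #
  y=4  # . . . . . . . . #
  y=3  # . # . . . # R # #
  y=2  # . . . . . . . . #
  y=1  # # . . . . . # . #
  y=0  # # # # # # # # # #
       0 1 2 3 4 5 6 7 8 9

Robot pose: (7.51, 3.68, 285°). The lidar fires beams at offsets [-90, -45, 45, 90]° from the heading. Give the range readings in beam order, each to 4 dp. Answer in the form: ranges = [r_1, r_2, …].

beam 1: φ=-90°, α=195°
  direction (-0.9659, -0.2588); cell (7,3); t to first gridline: x 0.5280, y 2.6273 (then +1.0353 / +3.8637)
    (6,3) via x @ 0.5280  # hit
  → r_1 = 0.5280
beam 2: φ=-45°, α=240°
  direction (-0.5000, -0.8660); cell (7,3); t to first gridline: x 1.0200, y 0.7852 (then +2.0000 / +1.1547)
    (7,2) via y @ 0.7852
    (6,2) via x @ 1.0200
    (6,1) via y @ 1.9399
    (5,1) via x @ 3.0200
    (5,0) via y @ 3.0946  # hit
  → r_2 = 3.0946
beam 3: φ=45°, α=330°
  direction (0.8660, -0.5000); cell (7,3); t to first gridline: x 0.5658, y 1.3600 (then +1.1547 / +2.0000)
    (8,3) via x @ 0.5658  # hit
  → r_3 = 0.5658
beam 4: φ=90°, α=15°
  direction (0.9659, 0.2588); cell (7,3); t to first gridline: x 0.5073, y 1.2364 (then +1.0353 / +3.8637)
    (8,3) via x @ 0.5073  # hit
  → r_4 = 0.5073

ranges = [0.5280, 3.0946, 0.5658, 0.5073]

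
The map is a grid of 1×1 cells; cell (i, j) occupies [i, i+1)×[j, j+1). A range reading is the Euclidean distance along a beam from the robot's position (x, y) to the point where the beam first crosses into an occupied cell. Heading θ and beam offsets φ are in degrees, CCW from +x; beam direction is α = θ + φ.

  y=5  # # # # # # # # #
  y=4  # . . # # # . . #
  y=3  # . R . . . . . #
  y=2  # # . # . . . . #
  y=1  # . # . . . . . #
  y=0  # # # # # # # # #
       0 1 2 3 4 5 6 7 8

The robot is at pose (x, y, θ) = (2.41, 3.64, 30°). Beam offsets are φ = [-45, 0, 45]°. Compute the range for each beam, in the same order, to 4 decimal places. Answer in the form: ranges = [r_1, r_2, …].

beam 1: φ=-45°, α=345°
  direction (0.9659, -0.2588); cell (2,3); t to first gridline: x 0.6108, y 2.4728 (then +1.0353 / +3.8637)
    (3,3) via x @ 0.6108
    (4,3) via x @ 1.6461
    (4,2) via y @ 2.4728
    (5,2) via x @ 2.6814
    (6,2) via x @ 3.7166
    (7,2) via x @ 4.7519
    (8,2) via x @ 5.7872  # hit
  → r_1 = 5.7872
beam 2: φ=0°, α=30°
  direction (0.8660, 0.5000); cell (2,3); t to first gridline: x 0.6813, y 0.7200 (then +1.1547 / +2.0000)
    (3,3) via x @ 0.6813
    (3,4) via y @ 0.7200  # hit
  → r_2 = 0.7200
beam 3: φ=45°, α=75°
  direction (0.2588, 0.9659); cell (2,3); t to first gridline: x 2.2796, y 0.3727 (then +3.8637 / +1.0353)
    (2,4) via y @ 0.3727
    (2,5) via y @ 1.4080  # hit
  → r_3 = 1.4080

ranges = [5.7872, 0.7200, 1.4080]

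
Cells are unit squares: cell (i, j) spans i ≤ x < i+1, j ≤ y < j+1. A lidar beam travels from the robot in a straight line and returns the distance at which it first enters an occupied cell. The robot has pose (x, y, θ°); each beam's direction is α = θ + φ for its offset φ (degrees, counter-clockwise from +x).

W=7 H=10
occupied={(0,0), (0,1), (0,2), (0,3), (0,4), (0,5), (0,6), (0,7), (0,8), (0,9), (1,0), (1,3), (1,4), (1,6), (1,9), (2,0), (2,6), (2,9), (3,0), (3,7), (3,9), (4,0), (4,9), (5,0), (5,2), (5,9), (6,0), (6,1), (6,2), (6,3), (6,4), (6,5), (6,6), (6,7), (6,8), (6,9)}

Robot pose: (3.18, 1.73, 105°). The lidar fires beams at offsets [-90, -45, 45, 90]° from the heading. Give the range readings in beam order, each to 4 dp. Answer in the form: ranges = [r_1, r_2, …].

ranges = [1.8842, 5.6400, 2.5172, 2.2569]

beam 1: φ=-90°, α=15°
  d=(0.9659,0.2588)  start (3,1)  tX=0.8489 tY=1.0432  stride 1/|dx|=1.0353 1/|dy|=3.8637
    cross x-line → (4,1), t=0.8489
    cross y-line → (4,2), t=1.0432
    cross x-line → (5,2), t=1.8842 (wall)
  → r_1 = 1.8842
beam 2: φ=-45°, α=60°
  d=(0.5000,0.8660)  start (3,1)  tX=1.6400 tY=0.3118  stride 1/|dx|=2.0000 1/|dy|=1.1547
    cross y-line → (3,2), t=0.3118
    cross y-line → (3,3), t=1.4665
    cross x-line → (4,3), t=1.6400
    cross y-line → (4,4), t=2.6212
    cross x-line → (5,4), t=3.6400
    cross y-line → (5,5), t=3.7759
    cross y-line → (5,6), t=4.9306
    cross x-line → (6,6), t=5.6400 (wall)
  → r_2 = 5.6400
beam 3: φ=45°, α=150°
  d=(-0.8660,0.5000)  start (3,1)  tX=0.2078 tY=0.5400  stride 1/|dx|=1.1547 1/|dy|=2.0000
    cross x-line → (2,1), t=0.2078
    cross y-line → (2,2), t=0.5400
    cross x-line → (1,2), t=1.3625
    cross x-line → (0,2), t=2.5172 (wall)
  → r_3 = 2.5172
beam 4: φ=90°, α=195°
  d=(-0.9659,-0.2588)  start (3,1)  tX=0.1863 tY=2.8205  stride 1/|dx|=1.0353 1/|dy|=3.8637
    cross x-line → (2,1), t=0.1863
    cross x-line → (1,1), t=1.2216
    cross x-line → (0,1), t=2.2569 (wall)
  → r_4 = 2.2569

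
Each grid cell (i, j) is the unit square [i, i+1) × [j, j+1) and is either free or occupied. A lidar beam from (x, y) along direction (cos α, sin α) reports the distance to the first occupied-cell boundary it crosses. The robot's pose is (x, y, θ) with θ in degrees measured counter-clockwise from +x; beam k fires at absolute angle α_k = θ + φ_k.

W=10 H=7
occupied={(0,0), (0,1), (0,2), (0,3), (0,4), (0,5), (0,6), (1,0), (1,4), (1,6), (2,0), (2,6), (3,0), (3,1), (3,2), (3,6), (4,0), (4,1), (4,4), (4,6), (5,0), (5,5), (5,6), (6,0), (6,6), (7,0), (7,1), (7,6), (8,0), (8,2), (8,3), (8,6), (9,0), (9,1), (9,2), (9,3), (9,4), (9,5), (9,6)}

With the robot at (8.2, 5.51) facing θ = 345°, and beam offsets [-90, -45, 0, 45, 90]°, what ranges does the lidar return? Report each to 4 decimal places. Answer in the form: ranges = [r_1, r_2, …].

ranges = [3.6338, 1.6000, 0.8282, 0.9238, 0.5073]

beam 1: φ=-90°, α=255°
  direction (-0.2588, -0.9659); cell (8,5); t to first gridline: x 0.7727, y 0.5280 (then +3.8637 / +1.0353)
    (8,4) via y @ 0.5280
    (7,4) via x @ 0.7727
    (7,3) via y @ 1.5633
    (7,2) via y @ 2.5985
    (7,1) via y @ 3.6338  # hit
  → r_1 = 3.6338
beam 2: φ=-45°, α=300°
  direction (0.5000, -0.8660); cell (8,5); t to first gridline: x 1.6000, y 0.5889 (then +2.0000 / +1.1547)
    (8,4) via y @ 0.5889
    (9,4) via x @ 1.6000  # hit
  → r_2 = 1.6000
beam 3: φ=0°, α=345°
  direction (0.9659, -0.2588); cell (8,5); t to first gridline: x 0.8282, y 1.9705 (then +1.0353 / +3.8637)
    (9,5) via x @ 0.8282  # hit
  → r_3 = 0.8282
beam 4: φ=45°, α=30°
  direction (0.8660, 0.5000); cell (8,5); t to first gridline: x 0.9238, y 0.9800 (then +1.1547 / +2.0000)
    (9,5) via x @ 0.9238  # hit
  → r_4 = 0.9238
beam 5: φ=90°, α=75°
  direction (0.2588, 0.9659); cell (8,5); t to first gridline: x 3.0910, y 0.5073 (then +3.8637 / +1.0353)
    (8,6) via y @ 0.5073  # hit
  → r_5 = 0.5073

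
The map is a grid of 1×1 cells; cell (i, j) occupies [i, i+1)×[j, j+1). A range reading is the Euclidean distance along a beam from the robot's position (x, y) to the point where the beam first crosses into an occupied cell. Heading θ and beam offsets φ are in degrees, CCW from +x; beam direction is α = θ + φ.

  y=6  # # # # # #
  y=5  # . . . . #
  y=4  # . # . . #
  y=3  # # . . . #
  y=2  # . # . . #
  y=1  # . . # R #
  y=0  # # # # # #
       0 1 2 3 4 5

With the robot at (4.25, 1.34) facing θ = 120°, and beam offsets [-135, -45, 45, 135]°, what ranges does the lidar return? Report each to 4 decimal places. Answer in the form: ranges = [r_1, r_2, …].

beam 1: φ=-135°, α=345°
  direction (0.9659, -0.2588); cell (4,1); t to first gridline: x 0.7765, y 1.3137 (then +1.0353 / +3.8637)
    (5,1) via x @ 0.7765  # hit
  → r_1 = 0.7765
beam 2: φ=-45°, α=75°
  direction (0.2588, 0.9659); cell (4,1); t to first gridline: x 2.8978, y 0.6833 (then +3.8637 / +1.0353)
    (4,2) via y @ 0.6833
    (4,3) via y @ 1.7186
    (4,4) via y @ 2.7538
    (5,4) via x @ 2.8978  # hit
  → r_2 = 2.8978
beam 3: φ=45°, α=165°
  direction (-0.9659, 0.2588); cell (4,1); t to first gridline: x 0.2588, y 2.5500 (then +1.0353 / +3.8637)
    (3,1) via x @ 0.2588  # hit
  → r_3 = 0.2588
beam 4: φ=135°, α=255°
  direction (-0.2588, -0.9659); cell (4,1); t to first gridline: x 0.9659, y 0.3520 (then +3.8637 / +1.0353)
    (4,0) via y @ 0.3520  # hit
  → r_4 = 0.3520

ranges = [0.7765, 2.8978, 0.2588, 0.3520]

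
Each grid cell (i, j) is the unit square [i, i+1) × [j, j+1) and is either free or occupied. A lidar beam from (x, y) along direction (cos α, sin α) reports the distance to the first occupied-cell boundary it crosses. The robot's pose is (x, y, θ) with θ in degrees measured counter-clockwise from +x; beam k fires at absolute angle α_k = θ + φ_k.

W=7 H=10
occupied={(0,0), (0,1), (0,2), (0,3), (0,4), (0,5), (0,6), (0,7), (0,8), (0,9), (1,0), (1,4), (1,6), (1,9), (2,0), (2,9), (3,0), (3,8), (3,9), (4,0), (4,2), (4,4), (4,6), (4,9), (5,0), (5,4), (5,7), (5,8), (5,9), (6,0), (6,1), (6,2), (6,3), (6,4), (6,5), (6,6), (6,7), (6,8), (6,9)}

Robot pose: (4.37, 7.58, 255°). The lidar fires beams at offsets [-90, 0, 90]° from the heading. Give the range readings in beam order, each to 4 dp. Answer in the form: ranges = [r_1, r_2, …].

beam 1: φ=-90°, α=165°
  dir = (cos 165°, sin 165°) = (-0.9659, 0.2588); from cell (4,7)
  next x-line at t=0.3831, next y-line at t=1.6228; Δt_x=1.0353, Δt_y=3.8637
    x: enter (3,7) at t=0.3831
    x: enter (2,7) at t=1.4183
    y: enter (2,8) at t=1.6228
    x: enter (1,8) at t=2.4536
    x: enter (0,8) at t=3.4889 ← occupied
  → r_1 = 3.4889
beam 2: φ=0°, α=255°
  dir = (cos 255°, sin 255°) = (-0.2588, -0.9659); from cell (4,7)
  next x-line at t=1.4296, next y-line at t=0.6005; Δt_x=3.8637, Δt_y=1.0353
    y: enter (4,6) at t=0.6005 ← occupied
  → r_2 = 0.6005
beam 3: φ=90°, α=345°
  dir = (cos 345°, sin 345°) = (0.9659, -0.2588); from cell (4,7)
  next x-line at t=0.6522, next y-line at t=2.2409; Δt_x=1.0353, Δt_y=3.8637
    x: enter (5,7) at t=0.6522 ← occupied
  → r_3 = 0.6522

ranges = [3.4889, 0.6005, 0.6522]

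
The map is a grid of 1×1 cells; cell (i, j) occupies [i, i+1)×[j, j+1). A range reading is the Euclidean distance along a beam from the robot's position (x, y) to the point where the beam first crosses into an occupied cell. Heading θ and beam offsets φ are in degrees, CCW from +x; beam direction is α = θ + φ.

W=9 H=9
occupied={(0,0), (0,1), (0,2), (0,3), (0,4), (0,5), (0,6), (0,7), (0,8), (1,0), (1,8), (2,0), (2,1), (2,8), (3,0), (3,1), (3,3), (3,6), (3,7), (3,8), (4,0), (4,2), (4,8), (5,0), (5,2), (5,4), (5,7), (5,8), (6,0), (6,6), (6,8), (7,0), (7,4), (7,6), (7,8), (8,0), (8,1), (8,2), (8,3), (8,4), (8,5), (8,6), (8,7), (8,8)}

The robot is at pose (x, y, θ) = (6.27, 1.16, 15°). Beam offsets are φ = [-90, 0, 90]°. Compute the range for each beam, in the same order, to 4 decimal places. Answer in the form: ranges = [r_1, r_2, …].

beam 1: φ=-90°, α=285°
  d=(0.2588,-0.9659)  start (6,1)  tX=2.8205 tY=0.1656  stride 1/|dx|=3.8637 1/|dy|=1.0353
    cross y-line → (6,0), t=0.1656 (wall)
  → r_1 = 0.1656
beam 2: φ=0°, α=15°
  d=(0.9659,0.2588)  start (6,1)  tX=0.7558 tY=3.2455  stride 1/|dx|=1.0353 1/|dy|=3.8637
    cross x-line → (7,1), t=0.7558
    cross x-line → (8,1), t=1.7910 (wall)
  → r_2 = 1.7910
beam 3: φ=90°, α=105°
  d=(-0.2588,0.9659)  start (6,1)  tX=1.0432 tY=0.8696  stride 1/|dx|=3.8637 1/|dy|=1.0353
    cross y-line → (6,2), t=0.8696
    cross x-line → (5,2), t=1.0432 (wall)
  → r_3 = 1.0432

ranges = [0.1656, 1.7910, 1.0432]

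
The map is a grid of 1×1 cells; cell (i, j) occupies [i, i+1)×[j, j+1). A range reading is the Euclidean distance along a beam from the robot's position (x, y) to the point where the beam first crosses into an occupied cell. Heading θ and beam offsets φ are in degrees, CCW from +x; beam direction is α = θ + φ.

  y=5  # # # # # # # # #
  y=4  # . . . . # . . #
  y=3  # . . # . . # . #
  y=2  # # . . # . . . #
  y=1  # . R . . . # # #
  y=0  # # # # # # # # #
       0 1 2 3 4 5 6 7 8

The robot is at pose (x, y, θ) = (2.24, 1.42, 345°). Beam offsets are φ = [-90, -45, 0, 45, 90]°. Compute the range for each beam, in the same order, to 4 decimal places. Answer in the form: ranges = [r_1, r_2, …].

beam 1: φ=-90°, α=255°
  dir = (cos 255°, sin 255°) = (-0.2588, -0.9659); from cell (2,1)
  next x-line at t=0.9273, next y-line at t=0.4348; Δt_x=3.8637, Δt_y=1.0353
    y: enter (2,0) at t=0.4348 ← occupied
  → r_1 = 0.4348
beam 2: φ=-45°, α=300°
  dir = (cos 300°, sin 300°) = (0.5000, -0.8660); from cell (2,1)
  next x-line at t=1.5200, next y-line at t=0.4850; Δt_x=2.0000, Δt_y=1.1547
    y: enter (2,0) at t=0.4850 ← occupied
  → r_2 = 0.4850
beam 3: φ=0°, α=345°
  dir = (cos 345°, sin 345°) = (0.9659, -0.2588); from cell (2,1)
  next x-line at t=0.7868, next y-line at t=1.6228; Δt_x=1.0353, Δt_y=3.8637
    x: enter (3,1) at t=0.7868
    y: enter (3,0) at t=1.6228 ← occupied
  → r_3 = 1.6228
beam 4: φ=45°, α=30°
  dir = (cos 30°, sin 30°) = (0.8660, 0.5000); from cell (2,1)
  next x-line at t=0.8776, next y-line at t=1.1600; Δt_x=1.1547, Δt_y=2.0000
    x: enter (3,1) at t=0.8776
    y: enter (3,2) at t=1.1600
    x: enter (4,2) at t=2.0323 ← occupied
  → r_4 = 2.0323
beam 5: φ=90°, α=75°
  dir = (cos 75°, sin 75°) = (0.2588, 0.9659); from cell (2,1)
  next x-line at t=2.9364, next y-line at t=0.6005; Δt_x=3.8637, Δt_y=1.0353
    y: enter (2,2) at t=0.6005
    y: enter (2,3) at t=1.6357
    y: enter (2,4) at t=2.6710
    x: enter (3,4) at t=2.9364
    y: enter (3,5) at t=3.7063 ← occupied
  → r_5 = 3.7063

ranges = [0.4348, 0.4850, 1.6228, 2.0323, 3.7063]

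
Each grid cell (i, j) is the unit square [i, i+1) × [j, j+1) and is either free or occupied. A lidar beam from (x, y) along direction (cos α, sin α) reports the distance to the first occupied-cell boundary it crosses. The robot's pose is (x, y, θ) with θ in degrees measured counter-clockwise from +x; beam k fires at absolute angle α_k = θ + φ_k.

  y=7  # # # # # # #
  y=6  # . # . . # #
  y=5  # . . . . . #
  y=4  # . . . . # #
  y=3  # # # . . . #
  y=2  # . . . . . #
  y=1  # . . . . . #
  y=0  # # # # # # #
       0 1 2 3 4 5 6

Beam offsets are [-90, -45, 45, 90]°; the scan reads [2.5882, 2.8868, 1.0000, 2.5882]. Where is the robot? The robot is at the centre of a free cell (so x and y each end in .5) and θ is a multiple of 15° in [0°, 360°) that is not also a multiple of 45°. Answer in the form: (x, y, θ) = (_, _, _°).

The pose lattice has 25·16 = 400 candidates. Test each by forward raycasting.
  (4.5, 2.5, 255°): beam 1 = 1.9319 ≠ 2.5882 ✗
  (1.5, 5.5, 165°): beam 1 = 1.5529 ≠ 2.5882 ✗
  (2.5, 5.5, 240°): beam 1 = 1.7321 ≠ 2.5882 ✗
  (3.5, 3.5, 255°): beam 1 = 0.5176 ≠ 2.5882 ✗
  (4.5, 1.5, 75°): beam 1 = 1.5529 ≠ 2.5882 ✗
  …
  (4.5, 3.5, 345°): r_1=2.5882, r_2=2.8868, r_3=1.0000, r_4=2.5882 — all match ✓
No second candidate reproduces the full scan.

(x, y, θ) = (4.5, 3.5, 345°)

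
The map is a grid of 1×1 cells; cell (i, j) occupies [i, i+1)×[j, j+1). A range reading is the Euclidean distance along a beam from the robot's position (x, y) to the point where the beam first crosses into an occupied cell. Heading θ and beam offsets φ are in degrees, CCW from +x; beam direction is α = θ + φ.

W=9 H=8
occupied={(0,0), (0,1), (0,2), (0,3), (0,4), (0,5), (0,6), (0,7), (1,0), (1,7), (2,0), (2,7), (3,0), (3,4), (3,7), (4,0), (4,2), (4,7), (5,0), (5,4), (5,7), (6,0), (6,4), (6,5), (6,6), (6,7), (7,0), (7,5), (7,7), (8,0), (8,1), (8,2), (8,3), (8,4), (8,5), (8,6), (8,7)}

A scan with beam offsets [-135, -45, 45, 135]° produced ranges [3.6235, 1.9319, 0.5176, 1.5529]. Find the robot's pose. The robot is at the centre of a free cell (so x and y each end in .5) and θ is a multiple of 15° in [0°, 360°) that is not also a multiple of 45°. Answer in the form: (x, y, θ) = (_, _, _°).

(x, y, θ) = (6.5, 1.5, 210°)

Enumerate (i+0.5, j+0.5, θ) over the 35 free cells and 16 admissible headings. For each, cast all 4 beams and compare to the given ranges.
  (1.5, 6.5, 195°): beam 1 = 0.5774 ≠ 3.6235 ✗
  (4.5, 6.5, 300°): beam 1 = 1.9319 ≠ 3.6235 ✗
  (5.5, 6.5, 330°): beam 1 = 4.6587 ≠ 3.6235 ✗
  (4.5, 4.5, 345°): beam 1 = 0.5774 ≠ 3.6235 ✗
  (1.5, 6.5, 15°): beam 1 = 1.0000 ≠ 3.6235 ✗
  …
  (6.5, 1.5, 210°): r_1=3.6235, r_2=1.9319, r_3=0.5176, r_4=1.5529 — all match ✓
No second candidate reproduces the full scan.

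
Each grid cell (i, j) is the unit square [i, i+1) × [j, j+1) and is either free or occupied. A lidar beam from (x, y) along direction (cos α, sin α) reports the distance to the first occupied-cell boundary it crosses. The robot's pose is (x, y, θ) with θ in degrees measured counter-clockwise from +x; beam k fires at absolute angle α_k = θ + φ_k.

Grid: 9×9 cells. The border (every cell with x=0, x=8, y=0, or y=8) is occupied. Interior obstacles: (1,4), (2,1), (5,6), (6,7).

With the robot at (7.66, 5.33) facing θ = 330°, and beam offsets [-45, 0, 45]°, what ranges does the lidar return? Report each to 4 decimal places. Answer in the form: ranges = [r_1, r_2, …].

ranges = [1.3137, 0.3926, 0.3520]

beam 1: φ=-45°, α=285°
  cosα=0.2588 sinα=-0.9659 | (7,5) | tMaxX 1.3137 tMaxY 0.3416 | tΔX 3.8637 tΔY 1.0353
    t=0.3416 [y] (7,4)
    t=1.3137 [x] (8,4) — stop
  → r_1 = 1.3137
beam 2: φ=0°, α=330°
  cosα=0.8660 sinα=-0.5000 | (7,5) | tMaxX 0.3926 tMaxY 0.6600 | tΔX 1.1547 tΔY 2.0000
    t=0.3926 [x] (8,5) — stop
  → r_2 = 0.3926
beam 3: φ=45°, α=15°
  cosα=0.9659 sinα=0.2588 | (7,5) | tMaxX 0.3520 tMaxY 2.5887 | tΔX 1.0353 tΔY 3.8637
    t=0.3520 [x] (8,5) — stop
  → r_3 = 0.3520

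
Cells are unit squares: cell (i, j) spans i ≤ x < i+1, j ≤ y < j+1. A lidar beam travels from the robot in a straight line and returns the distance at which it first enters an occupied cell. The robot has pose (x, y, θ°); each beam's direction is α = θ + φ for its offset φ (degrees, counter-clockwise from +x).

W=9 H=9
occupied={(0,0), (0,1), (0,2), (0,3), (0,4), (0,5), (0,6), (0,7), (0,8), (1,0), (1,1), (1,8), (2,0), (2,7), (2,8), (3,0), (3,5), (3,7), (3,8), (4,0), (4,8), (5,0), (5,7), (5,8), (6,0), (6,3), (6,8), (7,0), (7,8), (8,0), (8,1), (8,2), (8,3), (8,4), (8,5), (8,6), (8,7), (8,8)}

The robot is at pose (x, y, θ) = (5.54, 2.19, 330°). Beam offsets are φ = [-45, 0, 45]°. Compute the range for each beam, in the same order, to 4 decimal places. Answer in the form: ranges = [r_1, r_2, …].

beam 1: φ=-45°, α=285°
  cosα=0.2588 sinα=-0.9659 | (5,2) | tMaxX 1.7773 tMaxY 0.1967 | tΔX 3.8637 tΔY 1.0353
    t=0.1967 [y] (5,1)
    t=1.2320 [y] (5,0) — stop
  → r_1 = 1.2320
beam 2: φ=0°, α=330°
  cosα=0.8660 sinα=-0.5000 | (5,2) | tMaxX 0.5312 tMaxY 0.3800 | tΔX 1.1547 tΔY 2.0000
    t=0.3800 [y] (5,1)
    t=0.5312 [x] (6,1)
    t=1.6859 [x] (7,1)
    t=2.3800 [y] (7,0) — stop
  → r_2 = 2.3800
beam 3: φ=45°, α=15°
  cosα=0.9659 sinα=0.2588 | (5,2) | tMaxX 0.4762 tMaxY 3.1296 | tΔX 1.0353 tΔY 3.8637
    t=0.4762 [x] (6,2)
    t=1.5115 [x] (7,2)
    t=2.5468 [x] (8,2) — stop
  → r_3 = 2.5468

ranges = [1.2320, 2.3800, 2.5468]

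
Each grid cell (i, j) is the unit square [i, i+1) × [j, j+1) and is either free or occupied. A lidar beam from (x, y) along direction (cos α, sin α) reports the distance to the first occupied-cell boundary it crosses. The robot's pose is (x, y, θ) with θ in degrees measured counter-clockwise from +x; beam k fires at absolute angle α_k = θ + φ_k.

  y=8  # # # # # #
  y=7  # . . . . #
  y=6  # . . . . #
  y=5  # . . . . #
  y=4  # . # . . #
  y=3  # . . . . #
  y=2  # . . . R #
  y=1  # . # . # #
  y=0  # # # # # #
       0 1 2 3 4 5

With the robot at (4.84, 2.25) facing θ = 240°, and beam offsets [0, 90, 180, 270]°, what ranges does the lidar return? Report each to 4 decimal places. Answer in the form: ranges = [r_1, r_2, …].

ranges = [0.2887, 0.1848, 0.3200, 4.4341]

beam 1: φ=0°, α=240°
  direction (-0.5000, -0.8660); cell (4,2); t to first gridline: x 1.6800, y 0.2887 (then +2.0000 / +1.1547)
    (4,1) via y @ 0.2887  # hit
  → r_1 = 0.2887
beam 2: φ=90°, α=330°
  direction (0.8660, -0.5000); cell (4,2); t to first gridline: x 0.1848, y 0.5000 (then +1.1547 / +2.0000)
    (5,2) via x @ 0.1848  # hit
  → r_2 = 0.1848
beam 3: φ=180°, α=60°
  direction (0.5000, 0.8660); cell (4,2); t to first gridline: x 0.3200, y 0.8660 (then +2.0000 / +1.1547)
    (5,2) via x @ 0.3200  # hit
  → r_3 = 0.3200
beam 4: φ=270°, α=150°
  direction (-0.8660, 0.5000); cell (4,2); t to first gridline: x 0.9699, y 1.5000 (then +1.1547 / +2.0000)
    (3,2) via x @ 0.9699
    (3,3) via y @ 1.5000
    (2,3) via x @ 2.1246
    (1,3) via x @ 3.2793
    (1,4) via y @ 3.5000
    (0,4) via x @ 4.4341  # hit
  → r_4 = 4.4341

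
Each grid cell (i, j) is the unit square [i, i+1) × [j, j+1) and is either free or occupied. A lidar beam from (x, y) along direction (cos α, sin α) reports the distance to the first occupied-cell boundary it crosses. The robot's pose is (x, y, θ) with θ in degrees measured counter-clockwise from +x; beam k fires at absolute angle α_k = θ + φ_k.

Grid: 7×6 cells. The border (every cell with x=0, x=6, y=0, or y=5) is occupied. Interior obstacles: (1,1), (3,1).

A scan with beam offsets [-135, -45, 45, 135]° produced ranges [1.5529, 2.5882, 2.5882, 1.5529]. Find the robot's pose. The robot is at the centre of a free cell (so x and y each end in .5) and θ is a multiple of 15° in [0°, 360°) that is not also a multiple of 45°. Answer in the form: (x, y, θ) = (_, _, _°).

Enumerate (i+0.5, j+0.5, θ) over the 18 free cells and 16 admissible headings. For each, cast all 4 beams and compare to the given ranges.
  (5.5, 4.5, 195°): beam 1 = 0.5774 ≠ 1.5529 ✗
  (5.5, 1.5, 300°): beam 2 = 0.5176 ≠ 2.5882 ✗
  (1.5, 4.5, 150°): beam 1 = 1.9319 ≠ 1.5529 ✗
  …
  (4.5, 2.5, 150°): r_1=1.5529, r_2=2.5882, r_3=2.5882, r_4=1.5529 — all match ✓
Unique over the lattice → pose = (4.5, 2.5, 150°).

(x, y, θ) = (4.5, 2.5, 150°)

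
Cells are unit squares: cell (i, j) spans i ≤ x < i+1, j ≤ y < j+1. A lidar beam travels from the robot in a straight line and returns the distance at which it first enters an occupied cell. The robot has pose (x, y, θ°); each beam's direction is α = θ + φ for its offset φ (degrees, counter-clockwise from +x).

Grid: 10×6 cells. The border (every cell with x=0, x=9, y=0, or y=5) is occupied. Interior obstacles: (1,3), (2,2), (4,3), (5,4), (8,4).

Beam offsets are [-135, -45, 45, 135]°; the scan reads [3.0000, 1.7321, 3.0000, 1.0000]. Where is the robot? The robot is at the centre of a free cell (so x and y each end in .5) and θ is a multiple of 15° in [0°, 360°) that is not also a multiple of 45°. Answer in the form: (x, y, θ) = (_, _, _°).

Enumerate (i+0.5, j+0.5, θ) over the 27 free cells and 16 admissible headings. For each, cast all 4 beams and compare to the given ranges.
  (4.5, 1.5, 255°): beam 1 = 4.0415 ≠ 3.0000 ✗
  (4.5, 4.5, 240°): beam 1 = 0.5176 ≠ 3.0000 ✗
  (2.5, 1.5, 195°): beam 1 = 0.5774 ≠ 3.0000 ✗
  …
  (5.5, 2.5, 345°): r_1=3.0000, r_2=1.7321, r_3=3.0000, r_4=1.0000 — all match ✓
Unique over the lattice → pose = (5.5, 2.5, 345°).

(x, y, θ) = (5.5, 2.5, 345°)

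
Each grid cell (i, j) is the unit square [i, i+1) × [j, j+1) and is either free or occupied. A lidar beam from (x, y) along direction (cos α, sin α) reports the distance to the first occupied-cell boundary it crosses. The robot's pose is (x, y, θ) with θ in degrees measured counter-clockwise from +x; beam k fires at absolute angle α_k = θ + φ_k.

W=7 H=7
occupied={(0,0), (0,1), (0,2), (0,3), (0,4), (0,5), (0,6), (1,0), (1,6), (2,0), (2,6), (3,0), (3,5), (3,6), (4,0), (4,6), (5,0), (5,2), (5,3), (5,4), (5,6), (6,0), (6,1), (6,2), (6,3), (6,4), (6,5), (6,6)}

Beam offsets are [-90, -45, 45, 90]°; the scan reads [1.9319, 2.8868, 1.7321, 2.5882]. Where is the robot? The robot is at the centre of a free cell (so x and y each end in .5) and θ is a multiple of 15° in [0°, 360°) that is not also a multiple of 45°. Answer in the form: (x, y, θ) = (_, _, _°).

Candidates: 21 free-cell centres × 16 headings = 336 poses. Raycast each; keep the one whose scan matches to 4 dp.
  (5.5, 5.5, 60°): beam 1 = 0.5774 ≠ 1.9319 ✗
  (3.5, 2.5, 165°): beam 1 = 3.6235 ≠ 1.9319 ✗
  (5.5, 5.5, 15°): beam 1 = 0.5176 ≠ 1.9319 ✗
  …
  (2.5, 3.5, 165°): r_1=1.9319, r_2=2.8868, r_3=1.7321, r_4=2.5882 — all match ✓
Unique over the lattice → pose = (2.5, 3.5, 165°).

(x, y, θ) = (2.5, 3.5, 165°)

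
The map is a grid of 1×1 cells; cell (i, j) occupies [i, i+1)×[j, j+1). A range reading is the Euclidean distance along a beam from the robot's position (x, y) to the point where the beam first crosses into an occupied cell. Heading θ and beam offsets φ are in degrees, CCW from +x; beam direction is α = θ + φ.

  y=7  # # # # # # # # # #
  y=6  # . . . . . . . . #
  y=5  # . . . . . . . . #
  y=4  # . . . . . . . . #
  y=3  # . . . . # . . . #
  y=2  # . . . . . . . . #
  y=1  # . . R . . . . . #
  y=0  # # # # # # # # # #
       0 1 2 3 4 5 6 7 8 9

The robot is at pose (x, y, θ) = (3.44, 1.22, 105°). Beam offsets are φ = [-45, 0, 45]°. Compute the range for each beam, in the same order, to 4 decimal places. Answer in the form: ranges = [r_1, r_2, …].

beam 1: φ=-45°, α=60°
  cosα=0.5000 sinα=0.8660 | (3,1) | tMaxX 1.1200 tMaxY 0.9007 | tΔX 2.0000 tΔY 1.1547
    t=0.9007 [y] (3,2)
    t=1.1200 [x] (4,2)
    t=2.0554 [y] (4,3)
    t=3.1200 [x] (5,3) — stop
  → r_1 = 3.1200
beam 2: φ=0°, α=105°
  cosα=-0.2588 sinα=0.9659 | (3,1) | tMaxX 1.7000 tMaxY 0.8075 | tΔX 3.8637 tΔY 1.0353
    t=0.8075 [y] (3,2)
    t=1.7000 [x] (2,2)
    t=1.8428 [y] (2,3)
    t=2.8781 [y] (2,4)
    t=3.9133 [y] (2,5)
    t=4.9486 [y] (2,6)
    t=5.5637 [x] (1,6)
    t=5.9839 [y] (1,7) — stop
  → r_2 = 5.9839
beam 3: φ=45°, α=150°
  cosα=-0.8660 sinα=0.5000 | (3,1) | tMaxX 0.5081 tMaxY 1.5600 | tΔX 1.1547 tΔY 2.0000
    t=0.5081 [x] (2,1)
    t=1.5600 [y] (2,2)
    t=1.6628 [x] (1,2)
    t=2.8175 [x] (0,2) — stop
  → r_3 = 2.8175

ranges = [3.1200, 5.9839, 2.8175]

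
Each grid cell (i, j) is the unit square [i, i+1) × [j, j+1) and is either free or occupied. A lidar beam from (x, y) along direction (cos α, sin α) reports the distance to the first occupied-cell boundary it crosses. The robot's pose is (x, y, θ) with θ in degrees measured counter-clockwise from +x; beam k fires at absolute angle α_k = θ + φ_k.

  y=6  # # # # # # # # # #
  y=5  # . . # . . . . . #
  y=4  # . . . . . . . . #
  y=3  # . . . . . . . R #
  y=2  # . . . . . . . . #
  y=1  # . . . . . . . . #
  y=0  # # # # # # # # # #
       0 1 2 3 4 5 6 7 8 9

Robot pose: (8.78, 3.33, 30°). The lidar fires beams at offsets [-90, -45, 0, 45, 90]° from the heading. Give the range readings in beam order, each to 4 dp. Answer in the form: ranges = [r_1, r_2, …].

beam 1: φ=-90°, α=300°
  direction (0.5000, -0.8660); cell (8,3); t to first gridline: x 0.4400, y 0.3811 (then +2.0000 / +1.1547)
    (8,2) via y @ 0.3811
    (9,2) via x @ 0.4400  # hit
  → r_1 = 0.4400
beam 2: φ=-45°, α=345°
  direction (0.9659, -0.2588); cell (8,3); t to first gridline: x 0.2278, y 1.2750 (then +1.0353 / +3.8637)
    (9,3) via x @ 0.2278  # hit
  → r_2 = 0.2278
beam 3: φ=0°, α=30°
  direction (0.8660, 0.5000); cell (8,3); t to first gridline: x 0.2540, y 1.3400 (then +1.1547 / +2.0000)
    (9,3) via x @ 0.2540  # hit
  → r_3 = 0.2540
beam 4: φ=45°, α=75°
  direction (0.2588, 0.9659); cell (8,3); t to first gridline: x 0.8500, y 0.6936 (then +3.8637 / +1.0353)
    (8,4) via y @ 0.6936
    (9,4) via x @ 0.8500  # hit
  → r_4 = 0.8500
beam 5: φ=90°, α=120°
  direction (-0.5000, 0.8660); cell (8,3); t to first gridline: x 1.5600, y 0.7736 (then +2.0000 / +1.1547)
    (8,4) via y @ 0.7736
    (7,4) via x @ 1.5600
    (7,5) via y @ 1.9283
    (7,6) via y @ 3.0831  # hit
  → r_5 = 3.0831

ranges = [0.4400, 0.2278, 0.2540, 0.8500, 3.0831]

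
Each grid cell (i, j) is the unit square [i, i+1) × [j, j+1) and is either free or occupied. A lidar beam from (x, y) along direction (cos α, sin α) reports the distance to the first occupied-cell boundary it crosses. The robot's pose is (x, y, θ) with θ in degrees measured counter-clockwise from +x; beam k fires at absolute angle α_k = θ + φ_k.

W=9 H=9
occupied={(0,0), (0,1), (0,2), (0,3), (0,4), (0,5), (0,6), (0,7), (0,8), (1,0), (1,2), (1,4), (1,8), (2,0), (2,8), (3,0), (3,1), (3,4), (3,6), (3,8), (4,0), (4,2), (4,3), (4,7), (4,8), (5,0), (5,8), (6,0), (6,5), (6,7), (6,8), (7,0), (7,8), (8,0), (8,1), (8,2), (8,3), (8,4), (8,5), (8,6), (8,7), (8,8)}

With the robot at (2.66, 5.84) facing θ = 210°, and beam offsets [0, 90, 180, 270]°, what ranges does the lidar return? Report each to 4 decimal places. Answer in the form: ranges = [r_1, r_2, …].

ranges = [1.6800, 0.9699, 0.3926, 2.4942]

beam 1: φ=0°, α=210°
  cosα=-0.8660 sinα=-0.5000 | (2,5) | tMaxX 0.7621 tMaxY 1.6800 | tΔX 1.1547 tΔY 2.0000
    t=0.7621 [x] (1,5)
    t=1.6800 [y] (1,4) — stop
  → r_1 = 1.6800
beam 2: φ=90°, α=300°
  cosα=0.5000 sinα=-0.8660 | (2,5) | tMaxX 0.6800 tMaxY 0.9699 | tΔX 2.0000 tΔY 1.1547
    t=0.6800 [x] (3,5)
    t=0.9699 [y] (3,4) — stop
  → r_2 = 0.9699
beam 3: φ=180°, α=30°
  cosα=0.8660 sinα=0.5000 | (2,5) | tMaxX 0.3926 tMaxY 0.3200 | tΔX 1.1547 tΔY 2.0000
    t=0.3200 [y] (2,6)
    t=0.3926 [x] (3,6) — stop
  → r_3 = 0.3926
beam 4: φ=270°, α=120°
  cosα=-0.5000 sinα=0.8660 | (2,5) | tMaxX 1.3200 tMaxY 0.1848 | tΔX 2.0000 tΔY 1.1547
    t=0.1848 [y] (2,6)
    t=1.3200 [x] (1,6)
    t=1.3395 [y] (1,7)
    t=2.4942 [y] (1,8) — stop
  → r_4 = 2.4942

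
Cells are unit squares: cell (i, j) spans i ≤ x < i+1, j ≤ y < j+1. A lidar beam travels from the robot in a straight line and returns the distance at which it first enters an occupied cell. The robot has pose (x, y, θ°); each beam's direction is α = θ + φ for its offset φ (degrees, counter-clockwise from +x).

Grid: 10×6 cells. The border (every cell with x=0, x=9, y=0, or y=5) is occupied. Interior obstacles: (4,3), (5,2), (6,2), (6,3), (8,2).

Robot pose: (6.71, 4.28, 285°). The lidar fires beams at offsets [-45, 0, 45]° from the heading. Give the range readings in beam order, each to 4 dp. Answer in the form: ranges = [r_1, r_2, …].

beam 1: φ=-45°, α=240°
  direction (-0.5000, -0.8660); cell (6,4); t to first gridline: x 1.4200, y 0.3233 (then +2.0000 / +1.1547)
    (6,3) via y @ 0.3233  # hit
  → r_1 = 0.3233
beam 2: φ=0°, α=285°
  direction (0.2588, -0.9659); cell (6,4); t to first gridline: x 1.1205, y 0.2899 (then +3.8637 / +1.0353)
    (6,3) via y @ 0.2899  # hit
  → r_2 = 0.2899
beam 3: φ=45°, α=330°
  direction (0.8660, -0.5000); cell (6,4); t to first gridline: x 0.3349, y 0.5600 (then +1.1547 / +2.0000)
    (7,4) via x @ 0.3349
    (7,3) via y @ 0.5600
    (8,3) via x @ 1.4896
    (8,2) via y @ 2.5600  # hit
  → r_3 = 2.5600

ranges = [0.3233, 0.2899, 2.5600]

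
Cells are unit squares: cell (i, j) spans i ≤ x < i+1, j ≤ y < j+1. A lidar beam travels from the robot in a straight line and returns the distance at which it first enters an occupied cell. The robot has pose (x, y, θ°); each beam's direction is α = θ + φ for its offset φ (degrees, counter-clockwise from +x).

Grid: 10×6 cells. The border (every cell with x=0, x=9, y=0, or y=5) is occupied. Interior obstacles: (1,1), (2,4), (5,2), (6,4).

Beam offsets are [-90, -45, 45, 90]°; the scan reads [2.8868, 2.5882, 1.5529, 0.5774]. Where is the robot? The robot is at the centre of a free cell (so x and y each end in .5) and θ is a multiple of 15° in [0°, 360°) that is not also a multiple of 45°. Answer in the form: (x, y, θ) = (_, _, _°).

(x, y, θ) = (6.5, 2.5, 60°)

Candidates: 28 free-cell centres × 16 headings = 448 poses. Raycast each; keep the one whose scan matches to 4 dp.
  (1.5, 3.5, 285°): beam 1 = 0.5176 ≠ 2.8868 ✗
  (3.5, 4.5, 105°): beam 1 = 1.9319 ≠ 2.8868 ✗
  (3.5, 4.5, 150°): beam 1 = 0.5774 ≠ 2.8868 ✗
  …
  (6.5, 2.5, 60°): r_1=2.8868, r_2=2.5882, r_3=1.5529, r_4=0.5774 — all match ✓
No second candidate reproduces the full scan.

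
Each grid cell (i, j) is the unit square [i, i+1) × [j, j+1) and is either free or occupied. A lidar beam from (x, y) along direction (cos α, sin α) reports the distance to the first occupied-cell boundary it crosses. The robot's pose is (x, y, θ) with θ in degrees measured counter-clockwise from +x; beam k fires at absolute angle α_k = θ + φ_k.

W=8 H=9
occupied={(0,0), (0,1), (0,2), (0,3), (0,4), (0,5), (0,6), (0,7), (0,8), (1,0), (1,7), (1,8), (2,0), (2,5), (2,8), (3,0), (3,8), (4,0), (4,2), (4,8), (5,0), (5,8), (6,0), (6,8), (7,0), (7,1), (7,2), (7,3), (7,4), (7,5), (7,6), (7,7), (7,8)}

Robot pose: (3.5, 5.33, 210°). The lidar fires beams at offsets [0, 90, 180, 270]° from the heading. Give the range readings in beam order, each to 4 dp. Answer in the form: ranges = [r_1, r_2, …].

beam 1: φ=0°, α=210°
  d=(-0.8660,-0.5000)  start (3,5)  tX=0.5774 tY=0.6600  stride 1/|dx|=1.1547 1/|dy|=2.0000
    cross x-line → (2,5), t=0.5774 (wall)
  → r_1 = 0.5774
beam 2: φ=90°, α=300°
  d=(0.5000,-0.8660)  start (3,5)  tX=1.0000 tY=0.3811  stride 1/|dx|=2.0000 1/|dy|=1.1547
    cross y-line → (3,4), t=0.3811
    cross x-line → (4,4), t=1.0000
    cross y-line → (4,3), t=1.5358
    cross y-line → (4,2), t=2.6905 (wall)
  → r_2 = 2.6905
beam 3: φ=180°, α=30°
  d=(0.8660,0.5000)  start (3,5)  tX=0.5774 tY=1.3400  stride 1/|dx|=1.1547 1/|dy|=2.0000
    cross x-line → (4,5), t=0.5774
    cross y-line → (4,6), t=1.3400
    cross x-line → (5,6), t=1.7321
    cross x-line → (6,6), t=2.8868
    cross y-line → (6,7), t=3.3400
    cross x-line → (7,7), t=4.0415 (wall)
  → r_3 = 4.0415
beam 4: φ=270°, α=120°
  d=(-0.5000,0.8660)  start (3,5)  tX=1.0000 tY=0.7736  stride 1/|dx|=2.0000 1/|dy|=1.1547
    cross y-line → (3,6), t=0.7736
    cross x-line → (2,6), t=1.0000
    cross y-line → (2,7), t=1.9283
    cross x-line → (1,7), t=3.0000 (wall)
  → r_4 = 3.0000

ranges = [0.5774, 2.6905, 4.0415, 3.0000]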